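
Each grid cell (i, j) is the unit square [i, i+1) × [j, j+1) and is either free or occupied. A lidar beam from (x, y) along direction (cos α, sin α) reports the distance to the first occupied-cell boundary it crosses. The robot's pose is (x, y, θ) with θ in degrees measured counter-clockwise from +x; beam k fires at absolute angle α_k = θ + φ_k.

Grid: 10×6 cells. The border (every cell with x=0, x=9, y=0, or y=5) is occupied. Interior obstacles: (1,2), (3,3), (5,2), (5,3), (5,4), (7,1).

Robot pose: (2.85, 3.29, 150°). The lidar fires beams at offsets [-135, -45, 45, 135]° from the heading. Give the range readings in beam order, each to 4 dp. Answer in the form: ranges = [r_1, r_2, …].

ranges = [0.1553, 1.7703, 1.1205, 2.3708]

beam 1: φ=-135°, α=15°
  direction (0.9659, 0.2588); cell (2,3); t to first gridline: x 0.1553, y 2.7432 (then +1.0353 / +3.8637)
    (3,3) via x @ 0.1553  # hit
  → r_1 = 0.1553
beam 2: φ=-45°, α=105°
  direction (-0.2588, 0.9659); cell (2,3); t to first gridline: x 3.2841, y 0.7350 (then +3.8637 / +1.0353)
    (2,4) via y @ 0.7350
    (2,5) via y @ 1.7703  # hit
  → r_2 = 1.7703
beam 3: φ=45°, α=195°
  direction (-0.9659, -0.2588); cell (2,3); t to first gridline: x 0.8800, y 1.1205 (then +1.0353 / +3.8637)
    (1,3) via x @ 0.8800
    (1,2) via y @ 1.1205  # hit
  → r_3 = 1.1205
beam 4: φ=135°, α=285°
  direction (0.2588, -0.9659); cell (2,3); t to first gridline: x 0.5796, y 0.3002 (then +3.8637 / +1.0353)
    (2,2) via y @ 0.3002
    (3,2) via x @ 0.5796
    (3,1) via y @ 1.3355
    (3,0) via y @ 2.3708  # hit
  → r_4 = 2.3708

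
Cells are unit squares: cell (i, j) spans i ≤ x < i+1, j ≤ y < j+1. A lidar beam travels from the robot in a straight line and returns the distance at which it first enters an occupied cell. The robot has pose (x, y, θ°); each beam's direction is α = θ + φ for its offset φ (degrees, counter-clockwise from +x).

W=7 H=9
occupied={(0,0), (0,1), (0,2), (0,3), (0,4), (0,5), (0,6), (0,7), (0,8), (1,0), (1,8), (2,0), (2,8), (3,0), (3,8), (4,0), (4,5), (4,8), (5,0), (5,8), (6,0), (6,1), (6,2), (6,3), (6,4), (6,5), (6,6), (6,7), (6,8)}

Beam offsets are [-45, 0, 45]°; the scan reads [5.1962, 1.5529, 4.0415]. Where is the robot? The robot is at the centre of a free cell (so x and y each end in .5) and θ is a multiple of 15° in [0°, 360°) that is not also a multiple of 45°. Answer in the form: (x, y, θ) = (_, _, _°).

(x, y, θ) = (2.5, 5.5, 345°)

Enumerate (i+0.5, j+0.5, θ) over the 34 free cells and 16 admissible headings. For each, cast all 3 beams and compare to the given ranges.
  (4.5, 7.5, 120°): beam 1 = 0.5176 ≠ 5.1962 ✗
  (1.5, 1.5, 285°): beam 1 = 0.5774 ≠ 5.1962 ✗
  (4.5, 7.5, 150°): beam 1 = 0.5176 ≠ 5.1962 ✗
  (2.5, 6.5, 285°): beam 1 = 3.0000 ≠ 5.1962 ✗
  …
  (2.5, 5.5, 345°): r_1=5.1962, r_2=1.5529, r_3=4.0415 — all match ✓
Unique over the lattice → pose = (2.5, 5.5, 345°).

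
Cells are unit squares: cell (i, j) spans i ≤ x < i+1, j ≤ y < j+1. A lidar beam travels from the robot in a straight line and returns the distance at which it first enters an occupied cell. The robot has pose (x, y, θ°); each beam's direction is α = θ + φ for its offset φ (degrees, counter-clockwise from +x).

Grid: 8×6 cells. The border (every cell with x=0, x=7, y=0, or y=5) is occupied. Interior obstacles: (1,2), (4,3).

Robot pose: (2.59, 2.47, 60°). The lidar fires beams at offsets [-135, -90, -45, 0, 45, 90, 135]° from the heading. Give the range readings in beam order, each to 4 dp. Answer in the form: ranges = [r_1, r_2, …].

beam 1: φ=-135°, α=285°
  cosα=0.2588 sinα=-0.9659 | (2,2) | tMaxX 1.5841 tMaxY 0.4866 | tΔX 3.8637 tΔY 1.0353
    t=0.4866 [y] (2,1)
    t=1.5219 [y] (2,0) — stop
  → r_1 = 1.5219
beam 2: φ=-90°, α=330°
  cosα=0.8660 sinα=-0.5000 | (2,2) | tMaxX 0.4734 tMaxY 0.9400 | tΔX 1.1547 tΔY 2.0000
    t=0.4734 [x] (3,2)
    t=0.9400 [y] (3,1)
    t=1.6281 [x] (4,1)
    t=2.7828 [x] (5,1)
    t=2.9400 [y] (5,0) — stop
  → r_2 = 2.9400
beam 3: φ=-45°, α=15°
  cosα=0.9659 sinα=0.2588 | (2,2) | tMaxX 0.4245 tMaxY 2.0478 | tΔX 1.0353 tΔY 3.8637
    t=0.4245 [x] (3,2)
    t=1.4597 [x] (4,2)
    t=2.0478 [y] (4,3) — stop
  → r_3 = 2.0478
beam 4: φ=0°, α=60°
  cosα=0.5000 sinα=0.8660 | (2,2) | tMaxX 0.8200 tMaxY 0.6120 | tΔX 2.0000 tΔY 1.1547
    t=0.6120 [y] (2,3)
    t=0.8200 [x] (3,3)
    t=1.7667 [y] (3,4)
    t=2.8200 [x] (4,4)
    t=2.9214 [y] (4,5) — stop
  → r_4 = 2.9214
beam 5: φ=45°, α=105°
  cosα=-0.2588 sinα=0.9659 | (2,2) | tMaxX 2.2796 tMaxY 0.5487 | tΔX 3.8637 tΔY 1.0353
    t=0.5487 [y] (2,3)
    t=1.5840 [y] (2,4)
    t=2.2796 [x] (1,4)
    t=2.6192 [y] (1,5) — stop
  → r_5 = 2.6192
beam 6: φ=90°, α=150°
  cosα=-0.8660 sinα=0.5000 | (2,2) | tMaxX 0.6813 tMaxY 1.0600 | tΔX 1.1547 tΔY 2.0000
    t=0.6813 [x] (1,2) — stop
  → r_6 = 0.6813
beam 7: φ=135°, α=195°
  cosα=-0.9659 sinα=-0.2588 | (2,2) | tMaxX 0.6108 tMaxY 1.8159 | tΔX 1.0353 tΔY 3.8637
    t=0.6108 [x] (1,2) — stop
  → r_7 = 0.6108

ranges = [1.5219, 2.9400, 2.0478, 2.9214, 2.6192, 0.6813, 0.6108]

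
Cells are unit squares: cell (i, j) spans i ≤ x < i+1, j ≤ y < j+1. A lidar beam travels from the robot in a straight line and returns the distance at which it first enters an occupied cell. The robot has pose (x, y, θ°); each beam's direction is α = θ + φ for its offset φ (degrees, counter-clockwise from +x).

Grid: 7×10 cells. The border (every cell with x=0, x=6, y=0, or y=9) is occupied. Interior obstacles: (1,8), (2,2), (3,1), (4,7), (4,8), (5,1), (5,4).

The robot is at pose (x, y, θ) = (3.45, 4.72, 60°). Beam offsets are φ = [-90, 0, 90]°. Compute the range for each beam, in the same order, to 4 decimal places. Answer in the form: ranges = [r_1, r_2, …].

ranges = [2.9445, 2.6327, 2.8290]

beam 1: φ=-90°, α=330°
  direction (0.8660, -0.5000); cell (3,4); t to first gridline: x 0.6351, y 1.4400 (then +1.1547 / +2.0000)
    (4,4) via x @ 0.6351
    (4,3) via y @ 1.4400
    (5,3) via x @ 1.7898
    (6,3) via x @ 2.9445  # hit
  → r_1 = 2.9445
beam 2: φ=0°, α=60°
  direction (0.5000, 0.8660); cell (3,4); t to first gridline: x 1.1000, y 0.3233 (then +2.0000 / +1.1547)
    (3,5) via y @ 0.3233
    (4,5) via x @ 1.1000
    (4,6) via y @ 1.4780
    (4,7) via y @ 2.6327  # hit
  → r_2 = 2.6327
beam 3: φ=90°, α=150°
  direction (-0.8660, 0.5000); cell (3,4); t to first gridline: x 0.5196, y 0.5600 (then +1.1547 / +2.0000)
    (2,4) via x @ 0.5196
    (2,5) via y @ 0.5600
    (1,5) via x @ 1.6743
    (1,6) via y @ 2.5600
    (0,6) via x @ 2.8290  # hit
  → r_3 = 2.8290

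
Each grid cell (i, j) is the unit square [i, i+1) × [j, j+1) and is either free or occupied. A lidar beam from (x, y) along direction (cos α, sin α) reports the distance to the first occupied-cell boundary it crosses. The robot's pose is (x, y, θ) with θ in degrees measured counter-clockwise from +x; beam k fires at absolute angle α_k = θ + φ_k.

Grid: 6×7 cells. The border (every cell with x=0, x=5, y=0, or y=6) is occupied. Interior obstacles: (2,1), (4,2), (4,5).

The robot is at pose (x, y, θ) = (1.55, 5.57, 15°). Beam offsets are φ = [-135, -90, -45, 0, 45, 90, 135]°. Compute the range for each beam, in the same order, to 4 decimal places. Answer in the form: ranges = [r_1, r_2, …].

ranges = [1.1000, 3.6959, 3.9837, 1.6614, 0.4965, 0.4452, 0.6351]

beam 1: φ=-135°, α=240°
  dir = (cos 240°, sin 240°) = (-0.5000, -0.8660); from cell (1,5)
  next x-line at t=1.1000, next y-line at t=0.6582; Δt_x=2.0000, Δt_y=1.1547
    y: enter (1,4) at t=0.6582
    x: enter (0,4) at t=1.1000 ← occupied
  → r_1 = 1.1000
beam 2: φ=-90°, α=285°
  dir = (cos 285°, sin 285°) = (0.2588, -0.9659); from cell (1,5)
  next x-line at t=1.7387, next y-line at t=0.5901; Δt_x=3.8637, Δt_y=1.0353
    y: enter (1,4) at t=0.5901
    y: enter (1,3) at t=1.6254
    x: enter (2,3) at t=1.7387
    y: enter (2,2) at t=2.6607
    y: enter (2,1) at t=3.6959 ← occupied
  → r_2 = 3.6959
beam 3: φ=-45°, α=330°
  dir = (cos 330°, sin 330°) = (0.8660, -0.5000); from cell (1,5)
  next x-line at t=0.5196, next y-line at t=1.1400; Δt_x=1.1547, Δt_y=2.0000
    x: enter (2,5) at t=0.5196
    y: enter (2,4) at t=1.1400
    x: enter (3,4) at t=1.6743
    x: enter (4,4) at t=2.8290
    y: enter (4,3) at t=3.1400
    x: enter (5,3) at t=3.9837 ← occupied
  → r_3 = 3.9837
beam 4: φ=0°, α=15°
  dir = (cos 15°, sin 15°) = (0.9659, 0.2588); from cell (1,5)
  next x-line at t=0.4659, next y-line at t=1.6614; Δt_x=1.0353, Δt_y=3.8637
    x: enter (2,5) at t=0.4659
    x: enter (3,5) at t=1.5012
    y: enter (3,6) at t=1.6614 ← occupied
  → r_4 = 1.6614
beam 5: φ=45°, α=60°
  dir = (cos 60°, sin 60°) = (0.5000, 0.8660); from cell (1,5)
  next x-line at t=0.9000, next y-line at t=0.4965; Δt_x=2.0000, Δt_y=1.1547
    y: enter (1,6) at t=0.4965 ← occupied
  → r_5 = 0.4965
beam 6: φ=90°, α=105°
  dir = (cos 105°, sin 105°) = (-0.2588, 0.9659); from cell (1,5)
  next x-line at t=2.1250, next y-line at t=0.4452; Δt_x=3.8637, Δt_y=1.0353
    y: enter (1,6) at t=0.4452 ← occupied
  → r_6 = 0.4452
beam 7: φ=135°, α=150°
  dir = (cos 150°, sin 150°) = (-0.8660, 0.5000); from cell (1,5)
  next x-line at t=0.6351, next y-line at t=0.8600; Δt_x=1.1547, Δt_y=2.0000
    x: enter (0,5) at t=0.6351 ← occupied
  → r_7 = 0.6351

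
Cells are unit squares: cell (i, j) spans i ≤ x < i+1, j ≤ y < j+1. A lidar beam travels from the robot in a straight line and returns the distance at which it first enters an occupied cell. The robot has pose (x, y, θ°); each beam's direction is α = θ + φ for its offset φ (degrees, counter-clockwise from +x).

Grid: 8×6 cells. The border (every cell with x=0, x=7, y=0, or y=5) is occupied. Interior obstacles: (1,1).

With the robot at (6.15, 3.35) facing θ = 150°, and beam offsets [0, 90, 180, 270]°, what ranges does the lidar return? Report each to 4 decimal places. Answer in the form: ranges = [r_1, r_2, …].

beam 1: φ=0°, α=150°
  cosα=-0.8660 sinα=0.5000 | (6,3) | tMaxX 0.1732 tMaxY 1.3000 | tΔX 1.1547 tΔY 2.0000
    t=0.1732 [x] (5,3)
    t=1.3000 [y] (5,4)
    t=1.3279 [x] (4,4)
    t=2.4826 [x] (3,4)
    t=3.3000 [y] (3,5) — stop
  → r_1 = 3.3000
beam 2: φ=90°, α=240°
  cosα=-0.5000 sinα=-0.8660 | (6,3) | tMaxX 0.3000 tMaxY 0.4041 | tΔX 2.0000 tΔY 1.1547
    t=0.3000 [x] (5,3)
    t=0.4041 [y] (5,2)
    t=1.5588 [y] (5,1)
    t=2.3000 [x] (4,1)
    t=2.7135 [y] (4,0) — stop
  → r_2 = 2.7135
beam 3: φ=180°, α=330°
  cosα=0.8660 sinα=-0.5000 | (6,3) | tMaxX 0.9815 tMaxY 0.7000 | tΔX 1.1547 tΔY 2.0000
    t=0.7000 [y] (6,2)
    t=0.9815 [x] (7,2) — stop
  → r_3 = 0.9815
beam 4: φ=270°, α=60°
  cosα=0.5000 sinα=0.8660 | (6,3) | tMaxX 1.7000 tMaxY 0.7506 | tΔX 2.0000 tΔY 1.1547
    t=0.7506 [y] (6,4)
    t=1.7000 [x] (7,4) — stop
  → r_4 = 1.7000

ranges = [3.3000, 2.7135, 0.9815, 1.7000]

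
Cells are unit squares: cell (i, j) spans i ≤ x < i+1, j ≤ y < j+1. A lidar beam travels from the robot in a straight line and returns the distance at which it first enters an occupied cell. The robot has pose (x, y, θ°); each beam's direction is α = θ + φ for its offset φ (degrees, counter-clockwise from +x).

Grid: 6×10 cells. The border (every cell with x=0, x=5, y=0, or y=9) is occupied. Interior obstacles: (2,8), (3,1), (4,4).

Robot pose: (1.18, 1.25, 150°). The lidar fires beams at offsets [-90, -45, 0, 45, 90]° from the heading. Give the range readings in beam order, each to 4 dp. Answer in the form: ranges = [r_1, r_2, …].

ranges = [7.6400, 0.6955, 0.2078, 0.1863, 0.2887]

beam 1: φ=-90°, α=60°
  direction (0.5000, 0.8660); cell (1,1); t to first gridline: x 1.6400, y 0.8660 (then +2.0000 / +1.1547)
    (1,2) via y @ 0.8660
    (2,2) via x @ 1.6400
    (2,3) via y @ 2.0207
    (2,4) via y @ 3.1754
    (3,4) via x @ 3.6400
    (3,5) via y @ 4.3301
    (3,6) via y @ 5.4848
    (4,6) via x @ 5.6400
    (4,7) via y @ 6.6395
    (5,7) via x @ 7.6400  # hit
  → r_1 = 7.6400
beam 2: φ=-45°, α=105°
  direction (-0.2588, 0.9659); cell (1,1); t to first gridline: x 0.6955, y 0.7765 (then +3.8637 / +1.0353)
    (0,1) via x @ 0.6955  # hit
  → r_2 = 0.6955
beam 3: φ=0°, α=150°
  direction (-0.8660, 0.5000); cell (1,1); t to first gridline: x 0.2078, y 1.5000 (then +1.1547 / +2.0000)
    (0,1) via x @ 0.2078  # hit
  → r_3 = 0.2078
beam 4: φ=45°, α=195°
  direction (-0.9659, -0.2588); cell (1,1); t to first gridline: x 0.1863, y 0.9659 (then +1.0353 / +3.8637)
    (0,1) via x @ 0.1863  # hit
  → r_4 = 0.1863
beam 5: φ=90°, α=240°
  direction (-0.5000, -0.8660); cell (1,1); t to first gridline: x 0.3600, y 0.2887 (then +2.0000 / +1.1547)
    (1,0) via y @ 0.2887  # hit
  → r_5 = 0.2887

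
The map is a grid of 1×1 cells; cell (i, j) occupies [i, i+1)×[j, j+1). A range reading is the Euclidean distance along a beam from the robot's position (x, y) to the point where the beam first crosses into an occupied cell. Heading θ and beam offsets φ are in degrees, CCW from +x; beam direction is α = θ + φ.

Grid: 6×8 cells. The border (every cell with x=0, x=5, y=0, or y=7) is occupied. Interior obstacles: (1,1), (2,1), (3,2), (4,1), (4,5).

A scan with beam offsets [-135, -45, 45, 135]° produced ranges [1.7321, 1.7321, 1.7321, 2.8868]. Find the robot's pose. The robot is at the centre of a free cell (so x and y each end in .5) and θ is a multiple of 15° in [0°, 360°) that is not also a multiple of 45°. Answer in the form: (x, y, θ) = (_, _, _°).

(x, y, θ) = (2.5, 4.5, 345°)

Candidates: 19 free-cell centres × 16 headings = 304 poses. Raycast each; keep the one whose scan matches to 4 dp.
  (4.5, 3.5, 285°): beam 1 = 4.0415 ≠ 1.7321 ✗
  (4.5, 2.5, 105°): beam 1 = 0.5774 ≠ 1.7321 ✗
  (2.5, 6.5, 120°): beam 1 = 1.9319 ≠ 1.7321 ✗
  (2.5, 6.5, 345°): beam 2 = 5.0000 ≠ 1.7321 ✗
  (2.5, 4.5, 105°): beam 1 = 2.8868 ≠ 1.7321 ✗
  …
  (2.5, 4.5, 345°): r_1=1.7321, r_2=1.7321, r_3=1.7321, r_4=2.8868 — all match ✓
Only this pose fits every beam.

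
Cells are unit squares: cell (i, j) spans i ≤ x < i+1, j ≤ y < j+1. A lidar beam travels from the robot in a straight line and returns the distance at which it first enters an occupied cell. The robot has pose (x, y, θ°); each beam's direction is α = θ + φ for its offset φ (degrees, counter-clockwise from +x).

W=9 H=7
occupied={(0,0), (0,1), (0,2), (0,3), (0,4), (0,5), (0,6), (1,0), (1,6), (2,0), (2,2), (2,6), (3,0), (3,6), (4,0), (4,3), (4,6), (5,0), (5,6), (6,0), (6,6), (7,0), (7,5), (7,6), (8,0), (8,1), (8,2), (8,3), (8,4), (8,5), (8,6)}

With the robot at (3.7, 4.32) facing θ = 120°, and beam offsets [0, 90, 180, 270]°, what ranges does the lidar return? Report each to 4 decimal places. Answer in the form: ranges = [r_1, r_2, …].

ranges = [1.9399, 3.1177, 0.6000, 3.3600]

beam 1: φ=0°, α=120°
  cosα=-0.5000 sinα=0.8660 | (3,4) | tMaxX 1.4000 tMaxY 0.7852 | tΔX 2.0000 tΔY 1.1547
    t=0.7852 [y] (3,5)
    t=1.4000 [x] (2,5)
    t=1.9399 [y] (2,6) — stop
  → r_1 = 1.9399
beam 2: φ=90°, α=210°
  cosα=-0.8660 sinα=-0.5000 | (3,4) | tMaxX 0.8083 tMaxY 0.6400 | tΔX 1.1547 tΔY 2.0000
    t=0.6400 [y] (3,3)
    t=0.8083 [x] (2,3)
    t=1.9630 [x] (1,3)
    t=2.6400 [y] (1,2)
    t=3.1177 [x] (0,2) — stop
  → r_2 = 3.1177
beam 3: φ=180°, α=300°
  cosα=0.5000 sinα=-0.8660 | (3,4) | tMaxX 0.6000 tMaxY 0.3695 | tΔX 2.0000 tΔY 1.1547
    t=0.3695 [y] (3,3)
    t=0.6000 [x] (4,3) — stop
  → r_3 = 0.6000
beam 4: φ=270°, α=30°
  cosα=0.8660 sinα=0.5000 | (3,4) | tMaxX 0.3464 tMaxY 1.3600 | tΔX 1.1547 tΔY 2.0000
    t=0.3464 [x] (4,4)
    t=1.3600 [y] (4,5)
    t=1.5011 [x] (5,5)
    t=2.6558 [x] (6,5)
    t=3.3600 [y] (6,6) — stop
  → r_4 = 3.3600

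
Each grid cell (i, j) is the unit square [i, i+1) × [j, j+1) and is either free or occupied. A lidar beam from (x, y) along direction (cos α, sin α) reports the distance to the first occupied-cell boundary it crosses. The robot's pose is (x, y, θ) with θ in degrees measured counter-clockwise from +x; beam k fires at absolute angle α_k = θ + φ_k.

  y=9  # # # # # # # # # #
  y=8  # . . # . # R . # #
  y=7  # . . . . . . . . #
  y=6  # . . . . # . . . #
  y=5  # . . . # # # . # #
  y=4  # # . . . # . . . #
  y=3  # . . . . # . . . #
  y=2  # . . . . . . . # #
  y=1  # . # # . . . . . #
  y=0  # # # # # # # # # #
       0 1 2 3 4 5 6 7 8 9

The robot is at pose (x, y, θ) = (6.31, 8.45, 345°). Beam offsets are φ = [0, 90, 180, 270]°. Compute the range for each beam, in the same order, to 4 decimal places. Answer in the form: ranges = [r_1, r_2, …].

beam 1: φ=0°, α=345°
  cosα=0.9659 sinα=-0.2588 | (6,8) | tMaxX 0.7143 tMaxY 1.7387 | tΔX 1.0353 tΔY 3.8637
    t=0.7143 [x] (7,8)
    t=1.7387 [y] (7,7)
    t=1.7496 [x] (8,7)
    t=2.7849 [x] (9,7) — stop
  → r_1 = 2.7849
beam 2: φ=90°, α=75°
  cosα=0.2588 sinα=0.9659 | (6,8) | tMaxX 2.6660 tMaxY 0.5694 | tΔX 3.8637 tΔY 1.0353
    t=0.5694 [y] (6,9) — stop
  → r_2 = 0.5694
beam 3: φ=180°, α=165°
  cosα=-0.9659 sinα=0.2588 | (6,8) | tMaxX 0.3209 tMaxY 2.1250 | tΔX 1.0353 tΔY 3.8637
    t=0.3209 [x] (5,8) — stop
  → r_3 = 0.3209
beam 4: φ=270°, α=255°
  cosα=-0.2588 sinα=-0.9659 | (6,8) | tMaxX 1.1977 tMaxY 0.4659 | tΔX 3.8637 tΔY 1.0353
    t=0.4659 [y] (6,7)
    t=1.1977 [x] (5,7)
    t=1.5012 [y] (5,6) — stop
  → r_4 = 1.5012

ranges = [2.7849, 0.5694, 0.3209, 1.5012]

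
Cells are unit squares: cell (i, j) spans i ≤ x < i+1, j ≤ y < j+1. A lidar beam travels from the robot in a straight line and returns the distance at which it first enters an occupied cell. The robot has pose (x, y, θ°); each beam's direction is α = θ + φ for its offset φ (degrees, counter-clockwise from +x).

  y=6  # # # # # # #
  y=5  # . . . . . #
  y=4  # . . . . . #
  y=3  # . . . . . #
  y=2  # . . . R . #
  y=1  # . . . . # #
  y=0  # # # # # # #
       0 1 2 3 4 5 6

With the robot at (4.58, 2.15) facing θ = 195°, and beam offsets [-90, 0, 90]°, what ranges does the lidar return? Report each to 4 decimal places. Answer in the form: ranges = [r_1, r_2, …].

beam 1: φ=-90°, α=105°
  cosα=-0.2588 sinα=0.9659 | (4,2) | tMaxX 2.2409 tMaxY 0.8800 | tΔX 3.8637 tΔY 1.0353
    t=0.8800 [y] (4,3)
    t=1.9153 [y] (4,4)
    t=2.2409 [x] (3,4)
    t=2.9505 [y] (3,5)
    t=3.9858 [y] (3,6) — stop
  → r_1 = 3.9858
beam 2: φ=0°, α=195°
  cosα=-0.9659 sinα=-0.2588 | (4,2) | tMaxX 0.6005 tMaxY 0.5796 | tΔX 1.0353 tΔY 3.8637
    t=0.5796 [y] (4,1)
    t=0.6005 [x] (3,1)
    t=1.6357 [x] (2,1)
    t=2.6710 [x] (1,1)
    t=3.7063 [x] (0,1) — stop
  → r_2 = 3.7063
beam 3: φ=90°, α=285°
  cosα=0.2588 sinα=-0.9659 | (4,2) | tMaxX 1.6228 tMaxY 0.1553 | tΔX 3.8637 tΔY 1.0353
    t=0.1553 [y] (4,1)
    t=1.1906 [y] (4,0) — stop
  → r_3 = 1.1906

ranges = [3.9858, 3.7063, 1.1906]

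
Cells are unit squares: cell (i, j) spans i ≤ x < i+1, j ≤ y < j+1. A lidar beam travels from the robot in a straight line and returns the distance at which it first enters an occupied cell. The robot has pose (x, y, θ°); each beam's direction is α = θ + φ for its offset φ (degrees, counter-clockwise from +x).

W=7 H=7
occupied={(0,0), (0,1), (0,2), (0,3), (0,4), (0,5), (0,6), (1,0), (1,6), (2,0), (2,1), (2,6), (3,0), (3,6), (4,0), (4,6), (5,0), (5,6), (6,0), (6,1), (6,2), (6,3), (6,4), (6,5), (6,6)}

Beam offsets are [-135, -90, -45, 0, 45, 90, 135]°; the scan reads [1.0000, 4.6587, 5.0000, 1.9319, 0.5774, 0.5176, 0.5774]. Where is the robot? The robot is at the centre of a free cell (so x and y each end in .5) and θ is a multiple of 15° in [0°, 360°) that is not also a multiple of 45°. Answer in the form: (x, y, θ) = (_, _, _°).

(x, y, θ) = (5.5, 5.5, 285°)

Candidates: 24 free-cell centres × 16 headings = 384 poses. Raycast each; keep the one whose scan matches to 4 dp.
  (2.5, 3.5, 240°): beam 1 = 2.5882 ≠ 1.0000 ✗
  (1.5, 2.5, 60°): beam 1 = 1.5529 ≠ 1.0000 ✗
  (1.5, 4.5, 195°): beam 1 = 1.7321 ≠ 1.0000 ✗
  (5.5, 4.5, 210°): beam 1 = 1.5529 ≠ 1.0000 ✗
  …
  (5.5, 5.5, 285°): r_1=1.0000, r_2=4.6587, r_3=5.0000, r_4=1.9319, r_5=0.5774, r_6=0.5176, r_7=0.5774 — all match ✓
Unique over the lattice → pose = (5.5, 5.5, 285°).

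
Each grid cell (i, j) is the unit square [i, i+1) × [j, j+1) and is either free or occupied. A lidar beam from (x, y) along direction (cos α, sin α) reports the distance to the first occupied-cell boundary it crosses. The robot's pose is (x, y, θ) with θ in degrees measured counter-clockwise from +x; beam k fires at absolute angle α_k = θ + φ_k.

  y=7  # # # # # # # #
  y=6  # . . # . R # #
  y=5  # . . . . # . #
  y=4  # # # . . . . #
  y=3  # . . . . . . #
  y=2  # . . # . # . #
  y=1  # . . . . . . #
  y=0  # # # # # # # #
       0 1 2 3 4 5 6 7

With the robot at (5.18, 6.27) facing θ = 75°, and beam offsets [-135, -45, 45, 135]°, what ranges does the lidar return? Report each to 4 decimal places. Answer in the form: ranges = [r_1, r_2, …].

beam 1: φ=-135°, α=300°
  cosα=0.5000 sinα=-0.8660 | (5,6) | tMaxX 1.6400 tMaxY 0.3118 | tΔX 2.0000 tΔY 1.1547
    t=0.3118 [y] (5,5) — stop
  → r_1 = 0.3118
beam 2: φ=-45°, α=30°
  cosα=0.8660 sinα=0.5000 | (5,6) | tMaxX 0.9469 tMaxY 1.4600 | tΔX 1.1547 tΔY 2.0000
    t=0.9469 [x] (6,6) — stop
  → r_2 = 0.9469
beam 3: φ=45°, α=120°
  cosα=-0.5000 sinα=0.8660 | (5,6) | tMaxX 0.3600 tMaxY 0.8429 | tΔX 2.0000 tΔY 1.1547
    t=0.3600 [x] (4,6)
    t=0.8429 [y] (4,7) — stop
  → r_3 = 0.8429
beam 4: φ=135°, α=210°
  cosα=-0.8660 sinα=-0.5000 | (5,6) | tMaxX 0.2078 tMaxY 0.5400 | tΔX 1.1547 tΔY 2.0000
    t=0.2078 [x] (4,6)
    t=0.5400 [y] (4,5)
    t=1.3625 [x] (3,5)
    t=2.5172 [x] (2,5)
    t=2.5400 [y] (2,4) — stop
  → r_4 = 2.5400

ranges = [0.3118, 0.9469, 0.8429, 2.5400]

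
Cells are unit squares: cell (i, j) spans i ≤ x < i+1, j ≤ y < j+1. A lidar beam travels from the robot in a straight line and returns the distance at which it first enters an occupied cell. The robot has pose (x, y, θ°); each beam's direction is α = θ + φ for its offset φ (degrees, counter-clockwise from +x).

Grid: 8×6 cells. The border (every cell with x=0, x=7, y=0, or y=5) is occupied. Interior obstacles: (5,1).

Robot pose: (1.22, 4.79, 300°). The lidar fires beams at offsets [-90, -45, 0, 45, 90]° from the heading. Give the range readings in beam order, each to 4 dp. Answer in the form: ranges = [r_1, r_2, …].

ranges = [0.2540, 0.8500, 4.3763, 5.9839, 0.4200]

beam 1: φ=-90°, α=210°
  dir = (cos 210°, sin 210°) = (-0.8660, -0.5000); from cell (1,4)
  next x-line at t=0.2540, next y-line at t=1.5800; Δt_x=1.1547, Δt_y=2.0000
    x: enter (0,4) at t=0.2540 ← occupied
  → r_1 = 0.2540
beam 2: φ=-45°, α=255°
  dir = (cos 255°, sin 255°) = (-0.2588, -0.9659); from cell (1,4)
  next x-line at t=0.8500, next y-line at t=0.8179; Δt_x=3.8637, Δt_y=1.0353
    y: enter (1,3) at t=0.8179
    x: enter (0,3) at t=0.8500 ← occupied
  → r_2 = 0.8500
beam 3: φ=0°, α=300°
  dir = (cos 300°, sin 300°) = (0.5000, -0.8660); from cell (1,4)
  next x-line at t=1.5600, next y-line at t=0.9122; Δt_x=2.0000, Δt_y=1.1547
    y: enter (1,3) at t=0.9122
    x: enter (2,3) at t=1.5600
    y: enter (2,2) at t=2.0669
    y: enter (2,1) at t=3.2216
    x: enter (3,1) at t=3.5600
    y: enter (3,0) at t=4.3763 ← occupied
  → r_3 = 4.3763
beam 4: φ=45°, α=345°
  dir = (cos 345°, sin 345°) = (0.9659, -0.2588); from cell (1,4)
  next x-line at t=0.8075, next y-line at t=3.0523; Δt_x=1.0353, Δt_y=3.8637
    x: enter (2,4) at t=0.8075
    x: enter (3,4) at t=1.8428
    x: enter (4,4) at t=2.8781
    y: enter (4,3) at t=3.0523
    x: enter (5,3) at t=3.9133
    x: enter (6,3) at t=4.9486
    x: enter (7,3) at t=5.9839 ← occupied
  → r_4 = 5.9839
beam 5: φ=90°, α=30°
  dir = (cos 30°, sin 30°) = (0.8660, 0.5000); from cell (1,4)
  next x-line at t=0.9007, next y-line at t=0.4200; Δt_x=1.1547, Δt_y=2.0000
    y: enter (1,5) at t=0.4200 ← occupied
  → r_5 = 0.4200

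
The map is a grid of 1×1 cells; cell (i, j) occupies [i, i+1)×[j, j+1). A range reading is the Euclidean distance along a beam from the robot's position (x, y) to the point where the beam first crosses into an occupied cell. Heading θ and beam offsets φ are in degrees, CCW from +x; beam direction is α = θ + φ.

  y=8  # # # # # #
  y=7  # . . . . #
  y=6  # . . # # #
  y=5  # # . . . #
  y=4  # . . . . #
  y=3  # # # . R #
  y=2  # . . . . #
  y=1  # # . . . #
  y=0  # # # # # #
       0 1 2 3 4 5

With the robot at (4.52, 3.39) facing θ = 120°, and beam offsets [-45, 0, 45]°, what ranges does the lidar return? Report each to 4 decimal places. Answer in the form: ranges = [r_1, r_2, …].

ranges = [1.8546, 3.0138, 1.5736]

beam 1: φ=-45°, α=75°
  cosα=0.2588 sinα=0.9659 | (4,3) | tMaxX 1.8546 tMaxY 0.6315 | tΔX 3.8637 tΔY 1.0353
    t=0.6315 [y] (4,4)
    t=1.6668 [y] (4,5)
    t=1.8546 [x] (5,5) — stop
  → r_1 = 1.8546
beam 2: φ=0°, α=120°
  cosα=-0.5000 sinα=0.8660 | (4,3) | tMaxX 1.0400 tMaxY 0.7044 | tΔX 2.0000 tΔY 1.1547
    t=0.7044 [y] (4,4)
    t=1.0400 [x] (3,4)
    t=1.8591 [y] (3,5)
    t=3.0138 [y] (3,6) — stop
  → r_2 = 3.0138
beam 3: φ=45°, α=165°
  cosα=-0.9659 sinα=0.2588 | (4,3) | tMaxX 0.5383 tMaxY 2.3569 | tΔX 1.0353 tΔY 3.8637
    t=0.5383 [x] (3,3)
    t=1.5736 [x] (2,3) — stop
  → r_3 = 1.5736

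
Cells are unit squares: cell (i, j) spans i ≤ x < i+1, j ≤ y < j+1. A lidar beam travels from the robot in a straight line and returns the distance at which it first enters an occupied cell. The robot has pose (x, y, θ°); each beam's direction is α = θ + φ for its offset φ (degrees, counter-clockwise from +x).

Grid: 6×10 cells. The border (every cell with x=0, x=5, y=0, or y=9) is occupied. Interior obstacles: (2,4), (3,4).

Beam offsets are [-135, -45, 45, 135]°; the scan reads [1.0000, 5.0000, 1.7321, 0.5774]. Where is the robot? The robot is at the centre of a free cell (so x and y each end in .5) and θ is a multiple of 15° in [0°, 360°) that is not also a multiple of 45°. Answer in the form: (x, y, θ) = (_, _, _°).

(x, y, θ) = (3.5, 8.5, 285°)

Candidates: 30 free-cell centres × 16 headings = 480 poses. Raycast each; keep the one whose scan matches to 4 dp.
  (1.5, 2.5, 105°): beam 1 = 3.0000 ≠ 1.0000 ✗
  (4.5, 7.5, 150°): beam 1 = 0.5176 ≠ 1.0000 ✗
  (2.5, 3.5, 60°): beam 1 = 2.5882 ≠ 1.0000 ✗
  …
  (3.5, 8.5, 285°): r_1=1.0000, r_2=5.0000, r_3=1.7321, r_4=0.5774 — all match ✓
Only this pose fits every beam.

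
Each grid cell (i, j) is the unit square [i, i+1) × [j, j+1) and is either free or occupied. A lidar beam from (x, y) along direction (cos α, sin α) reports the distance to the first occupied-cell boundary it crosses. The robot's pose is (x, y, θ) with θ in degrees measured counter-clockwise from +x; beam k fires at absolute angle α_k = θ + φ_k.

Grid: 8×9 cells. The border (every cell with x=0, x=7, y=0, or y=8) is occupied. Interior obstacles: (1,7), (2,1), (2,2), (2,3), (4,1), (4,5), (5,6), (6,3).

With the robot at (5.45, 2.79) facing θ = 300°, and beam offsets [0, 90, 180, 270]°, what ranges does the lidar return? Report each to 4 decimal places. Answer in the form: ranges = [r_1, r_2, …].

ranges = [2.0669, 0.6351, 2.5519, 1.5800]

beam 1: φ=0°, α=300°
  cosα=0.5000 sinα=-0.8660 | (5,2) | tMaxX 1.1000 tMaxY 0.9122 | tΔX 2.0000 tΔY 1.1547
    t=0.9122 [y] (5,1)
    t=1.1000 [x] (6,1)
    t=2.0669 [y] (6,0) — stop
  → r_1 = 2.0669
beam 2: φ=90°, α=30°
  cosα=0.8660 sinα=0.5000 | (5,2) | tMaxX 0.6351 tMaxY 0.4200 | tΔX 1.1547 tΔY 2.0000
    t=0.4200 [y] (5,3)
    t=0.6351 [x] (6,3) — stop
  → r_2 = 0.6351
beam 3: φ=180°, α=120°
  cosα=-0.5000 sinα=0.8660 | (5,2) | tMaxX 0.9000 tMaxY 0.2425 | tΔX 2.0000 tΔY 1.1547
    t=0.2425 [y] (5,3)
    t=0.9000 [x] (4,3)
    t=1.3972 [y] (4,4)
    t=2.5519 [y] (4,5) — stop
  → r_3 = 2.5519
beam 4: φ=270°, α=210°
  cosα=-0.8660 sinα=-0.5000 | (5,2) | tMaxX 0.5196 tMaxY 1.5800 | tΔX 1.1547 tΔY 2.0000
    t=0.5196 [x] (4,2)
    t=1.5800 [y] (4,1) — stop
  → r_4 = 1.5800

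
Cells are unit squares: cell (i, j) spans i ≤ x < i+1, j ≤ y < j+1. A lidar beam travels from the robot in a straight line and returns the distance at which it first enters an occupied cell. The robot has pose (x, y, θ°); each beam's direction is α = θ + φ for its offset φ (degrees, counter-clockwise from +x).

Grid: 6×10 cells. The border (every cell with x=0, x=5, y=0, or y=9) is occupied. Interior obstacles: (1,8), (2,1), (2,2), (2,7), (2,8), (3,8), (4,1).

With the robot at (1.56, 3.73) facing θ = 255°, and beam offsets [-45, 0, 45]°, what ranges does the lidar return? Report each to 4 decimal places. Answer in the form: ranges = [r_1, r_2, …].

ranges = [0.6466, 2.1637, 0.8800]

beam 1: φ=-45°, α=210°
  dir = (cos 210°, sin 210°) = (-0.8660, -0.5000); from cell (1,3)
  next x-line at t=0.6466, next y-line at t=1.4600; Δt_x=1.1547, Δt_y=2.0000
    x: enter (0,3) at t=0.6466 ← occupied
  → r_1 = 0.6466
beam 2: φ=0°, α=255°
  dir = (cos 255°, sin 255°) = (-0.2588, -0.9659); from cell (1,3)
  next x-line at t=2.1637, next y-line at t=0.7558; Δt_x=3.8637, Δt_y=1.0353
    y: enter (1,2) at t=0.7558
    y: enter (1,1) at t=1.7910
    x: enter (0,1) at t=2.1637 ← occupied
  → r_2 = 2.1637
beam 3: φ=45°, α=300°
  dir = (cos 300°, sin 300°) = (0.5000, -0.8660); from cell (1,3)
  next x-line at t=0.8800, next y-line at t=0.8429; Δt_x=2.0000, Δt_y=1.1547
    y: enter (1,2) at t=0.8429
    x: enter (2,2) at t=0.8800 ← occupied
  → r_3 = 0.8800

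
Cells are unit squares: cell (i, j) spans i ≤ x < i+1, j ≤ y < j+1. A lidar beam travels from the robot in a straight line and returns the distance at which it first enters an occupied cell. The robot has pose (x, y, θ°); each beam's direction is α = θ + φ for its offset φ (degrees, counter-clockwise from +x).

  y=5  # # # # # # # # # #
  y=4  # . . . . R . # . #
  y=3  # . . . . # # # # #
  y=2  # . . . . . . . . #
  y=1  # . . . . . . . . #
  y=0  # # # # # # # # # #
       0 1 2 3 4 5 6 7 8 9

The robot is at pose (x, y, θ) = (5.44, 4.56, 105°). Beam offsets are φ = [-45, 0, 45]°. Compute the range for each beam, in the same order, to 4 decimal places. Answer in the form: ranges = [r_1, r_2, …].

beam 1: φ=-45°, α=60°
  d=(0.5000,0.8660)  start (5,4)  tX=1.1200 tY=0.5081  stride 1/|dx|=2.0000 1/|dy|=1.1547
    cross y-line → (5,5), t=0.5081 (wall)
  → r_1 = 0.5081
beam 2: φ=0°, α=105°
  d=(-0.2588,0.9659)  start (5,4)  tX=1.7000 tY=0.4555  stride 1/|dx|=3.8637 1/|dy|=1.0353
    cross y-line → (5,5), t=0.4555 (wall)
  → r_2 = 0.4555
beam 3: φ=45°, α=150°
  d=(-0.8660,0.5000)  start (5,4)  tX=0.5081 tY=0.8800  stride 1/|dx|=1.1547 1/|dy|=2.0000
    cross x-line → (4,4), t=0.5081
    cross y-line → (4,5), t=0.8800 (wall)
  → r_3 = 0.8800

ranges = [0.5081, 0.4555, 0.8800]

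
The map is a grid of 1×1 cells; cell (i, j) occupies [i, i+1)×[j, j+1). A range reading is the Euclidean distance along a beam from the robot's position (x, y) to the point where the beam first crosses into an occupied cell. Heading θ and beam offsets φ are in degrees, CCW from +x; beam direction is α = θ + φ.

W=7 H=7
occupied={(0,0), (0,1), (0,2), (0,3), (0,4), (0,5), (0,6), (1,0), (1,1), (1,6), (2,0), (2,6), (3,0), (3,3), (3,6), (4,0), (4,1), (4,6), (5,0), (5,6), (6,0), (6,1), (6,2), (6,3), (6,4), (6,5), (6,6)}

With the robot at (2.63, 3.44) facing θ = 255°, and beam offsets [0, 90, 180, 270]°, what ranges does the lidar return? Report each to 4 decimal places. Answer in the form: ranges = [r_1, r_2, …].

ranges = [2.4341, 0.3831, 2.6503, 1.6875]

beam 1: φ=0°, α=255°
  cosα=-0.2588 sinα=-0.9659 | (2,3) | tMaxX 2.4341 tMaxY 0.4555 | tΔX 3.8637 tΔY 1.0353
    t=0.4555 [y] (2,2)
    t=1.4908 [y] (2,1)
    t=2.4341 [x] (1,1) — stop
  → r_1 = 2.4341
beam 2: φ=90°, α=345°
  cosα=0.9659 sinα=-0.2588 | (2,3) | tMaxX 0.3831 tMaxY 1.7000 | tΔX 1.0353 tΔY 3.8637
    t=0.3831 [x] (3,3) — stop
  → r_2 = 0.3831
beam 3: φ=180°, α=75°
  cosα=0.2588 sinα=0.9659 | (2,3) | tMaxX 1.4296 tMaxY 0.5798 | tΔX 3.8637 tΔY 1.0353
    t=0.5798 [y] (2,4)
    t=1.4296 [x] (3,4)
    t=1.6150 [y] (3,5)
    t=2.6503 [y] (3,6) — stop
  → r_3 = 2.6503
beam 4: φ=270°, α=165°
  cosα=-0.9659 sinα=0.2588 | (2,3) | tMaxX 0.6522 tMaxY 2.1637 | tΔX 1.0353 tΔY 3.8637
    t=0.6522 [x] (1,3)
    t=1.6875 [x] (0,3) — stop
  → r_4 = 1.6875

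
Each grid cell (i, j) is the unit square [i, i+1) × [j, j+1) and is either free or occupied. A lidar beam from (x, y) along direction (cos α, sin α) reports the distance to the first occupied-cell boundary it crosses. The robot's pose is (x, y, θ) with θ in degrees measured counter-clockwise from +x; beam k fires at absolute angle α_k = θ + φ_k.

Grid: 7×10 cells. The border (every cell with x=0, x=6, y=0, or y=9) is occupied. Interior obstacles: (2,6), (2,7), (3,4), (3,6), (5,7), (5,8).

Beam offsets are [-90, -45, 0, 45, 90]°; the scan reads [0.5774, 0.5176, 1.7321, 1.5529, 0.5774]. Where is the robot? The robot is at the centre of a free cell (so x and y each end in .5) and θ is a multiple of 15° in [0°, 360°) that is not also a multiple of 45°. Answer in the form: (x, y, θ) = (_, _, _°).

Enumerate (i+0.5, j+0.5, θ) over the 34 free cells and 16 admissible headings. For each, cast all 5 beams and compare to the given ranges.
  (5.5, 4.5, 165°): beam 1 = 1.9319 ≠ 0.5774 ✗
  (4.5, 8.5, 150°): beam 3 = 1.0000 ≠ 1.7321 ✗
  (3.5, 5.5, 120°): beam 1 = 2.8868 ≠ 0.5774 ✗
  (4.5, 5.5, 60°): beam 1 = 1.7321 ≠ 0.5774 ✗
  …
  (1.5, 7.5, 60°): r_1=0.5774, r_2=0.5176, r_3=1.7321, r_4=1.5529, r_5=0.5774 — all match ✓
Unique over the lattice → pose = (1.5, 7.5, 60°).

(x, y, θ) = (1.5, 7.5, 60°)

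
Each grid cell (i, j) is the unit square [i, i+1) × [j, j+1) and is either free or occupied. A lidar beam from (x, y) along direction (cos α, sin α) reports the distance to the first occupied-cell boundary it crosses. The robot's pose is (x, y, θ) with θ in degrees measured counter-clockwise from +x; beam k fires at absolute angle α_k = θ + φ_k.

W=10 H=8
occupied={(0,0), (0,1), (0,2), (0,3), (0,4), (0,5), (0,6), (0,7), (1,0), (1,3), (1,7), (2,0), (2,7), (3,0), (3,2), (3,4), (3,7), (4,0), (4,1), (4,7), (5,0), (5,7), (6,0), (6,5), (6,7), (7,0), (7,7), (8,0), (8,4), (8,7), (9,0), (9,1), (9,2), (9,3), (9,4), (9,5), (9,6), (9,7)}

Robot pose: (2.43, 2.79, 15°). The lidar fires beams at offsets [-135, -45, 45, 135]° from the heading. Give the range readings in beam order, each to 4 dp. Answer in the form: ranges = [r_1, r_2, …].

beam 1: φ=-135°, α=240°
  cosα=-0.5000 sinα=-0.8660 | (2,2) | tMaxX 0.8600 tMaxY 0.9122 | tΔX 2.0000 tΔY 1.1547
    t=0.8600 [x] (1,2)
    t=0.9122 [y] (1,1)
    t=2.0669 [y] (1,0) — stop
  → r_1 = 2.0669
beam 2: φ=-45°, α=330°
  cosα=0.8660 sinα=-0.5000 | (2,2) | tMaxX 0.6582 tMaxY 1.5800 | tΔX 1.1547 tΔY 2.0000
    t=0.6582 [x] (3,2) — stop
  → r_2 = 0.6582
beam 3: φ=45°, α=60°
  cosα=0.5000 sinα=0.8660 | (2,2) | tMaxX 1.1400 tMaxY 0.2425 | tΔX 2.0000 tΔY 1.1547
    t=0.2425 [y] (2,3)
    t=1.1400 [x] (3,3)
    t=1.3972 [y] (3,4) — stop
  → r_3 = 1.3972
beam 4: φ=135°, α=150°
  cosα=-0.8660 sinα=0.5000 | (2,2) | tMaxX 0.4965 tMaxY 0.4200 | tΔX 1.1547 tΔY 2.0000
    t=0.4200 [y] (2,3)
    t=0.4965 [x] (1,3) — stop
  → r_4 = 0.4965

ranges = [2.0669, 0.6582, 1.3972, 0.4965]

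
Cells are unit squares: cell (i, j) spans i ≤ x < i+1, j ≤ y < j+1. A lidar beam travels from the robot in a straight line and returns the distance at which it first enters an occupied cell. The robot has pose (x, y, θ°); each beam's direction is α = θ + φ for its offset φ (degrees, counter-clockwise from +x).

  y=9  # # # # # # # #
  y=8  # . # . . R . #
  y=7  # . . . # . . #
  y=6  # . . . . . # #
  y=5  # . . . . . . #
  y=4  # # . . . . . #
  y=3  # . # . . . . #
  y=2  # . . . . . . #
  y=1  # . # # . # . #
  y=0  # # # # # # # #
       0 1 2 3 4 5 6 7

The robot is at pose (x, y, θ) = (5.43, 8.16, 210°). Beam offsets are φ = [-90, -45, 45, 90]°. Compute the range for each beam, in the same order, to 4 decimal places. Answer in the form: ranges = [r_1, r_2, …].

ranges = [0.9699, 2.5157, 6.3773, 1.3395]

beam 1: φ=-90°, α=120°
  cosα=-0.5000 sinα=0.8660 | (5,8) | tMaxX 0.8600 tMaxY 0.9699 | tΔX 2.0000 tΔY 1.1547
    t=0.8600 [x] (4,8)
    t=0.9699 [y] (4,9) — stop
  → r_1 = 0.9699
beam 2: φ=-45°, α=165°
  cosα=-0.9659 sinα=0.2588 | (5,8) | tMaxX 0.4452 tMaxY 3.2455 | tΔX 1.0353 tΔY 3.8637
    t=0.4452 [x] (4,8)
    t=1.4804 [x] (3,8)
    t=2.5157 [x] (2,8) — stop
  → r_2 = 2.5157
beam 3: φ=45°, α=255°
  cosα=-0.2588 sinα=-0.9659 | (5,8) | tMaxX 1.6614 tMaxY 0.1656 | tΔX 3.8637 tΔY 1.0353
    t=0.1656 [y] (5,7)
    t=1.2009 [y] (5,6)
    t=1.6614 [x] (4,6)
    t=2.2362 [y] (4,5)
    t=3.2715 [y] (4,4)
    t=4.3067 [y] (4,3)
    t=5.3420 [y] (4,2)
    t=5.5251 [x] (3,2)
    t=6.3773 [y] (3,1) — stop
  → r_3 = 6.3773
beam 4: φ=90°, α=300°
  cosα=0.5000 sinα=-0.8660 | (5,8) | tMaxX 1.1400 tMaxY 0.1848 | tΔX 2.0000 tΔY 1.1547
    t=0.1848 [y] (5,7)
    t=1.1400 [x] (6,7)
    t=1.3395 [y] (6,6) — stop
  → r_4 = 1.3395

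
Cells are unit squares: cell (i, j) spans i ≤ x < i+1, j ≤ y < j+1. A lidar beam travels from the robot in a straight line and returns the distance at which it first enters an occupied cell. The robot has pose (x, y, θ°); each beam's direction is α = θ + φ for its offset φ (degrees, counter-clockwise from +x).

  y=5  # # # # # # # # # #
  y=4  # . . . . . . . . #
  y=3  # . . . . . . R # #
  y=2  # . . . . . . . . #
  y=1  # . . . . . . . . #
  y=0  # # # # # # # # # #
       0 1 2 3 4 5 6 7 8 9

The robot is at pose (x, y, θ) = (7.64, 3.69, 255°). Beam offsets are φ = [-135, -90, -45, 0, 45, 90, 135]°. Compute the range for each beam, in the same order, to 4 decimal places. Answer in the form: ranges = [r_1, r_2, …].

beam 1: φ=-135°, α=120°
  dir = (cos 120°, sin 120°) = (-0.5000, 0.8660); from cell (7,3)
  next x-line at t=1.2800, next y-line at t=0.3580; Δt_x=2.0000, Δt_y=1.1547
    y: enter (7,4) at t=0.3580
    x: enter (6,4) at t=1.2800
    y: enter (6,5) at t=1.5127 ← occupied
  → r_1 = 1.5127
beam 2: φ=-90°, α=165°
  dir = (cos 165°, sin 165°) = (-0.9659, 0.2588); from cell (7,3)
  next x-line at t=0.6626, next y-line at t=1.1977; Δt_x=1.0353, Δt_y=3.8637
    x: enter (6,3) at t=0.6626
    y: enter (6,4) at t=1.1977
    x: enter (5,4) at t=1.6979
    x: enter (4,4) at t=2.7331
    x: enter (3,4) at t=3.7684
    x: enter (2,4) at t=4.8037
    y: enter (2,5) at t=5.0615 ← occupied
  → r_2 = 5.0615
beam 3: φ=-45°, α=210°
  dir = (cos 210°, sin 210°) = (-0.8660, -0.5000); from cell (7,3)
  next x-line at t=0.7390, next y-line at t=1.3800; Δt_x=1.1547, Δt_y=2.0000
    x: enter (6,3) at t=0.7390
    y: enter (6,2) at t=1.3800
    x: enter (5,2) at t=1.8937
    x: enter (4,2) at t=3.0484
    y: enter (4,1) at t=3.3800
    x: enter (3,1) at t=4.2031
    x: enter (2,1) at t=5.3578
    y: enter (2,0) at t=5.3800 ← occupied
  → r_3 = 5.3800
beam 4: φ=0°, α=255°
  dir = (cos 255°, sin 255°) = (-0.2588, -0.9659); from cell (7,3)
  next x-line at t=2.4728, next y-line at t=0.7143; Δt_x=3.8637, Δt_y=1.0353
    y: enter (7,2) at t=0.7143
    y: enter (7,1) at t=1.7496
    x: enter (6,1) at t=2.4728
    y: enter (6,0) at t=2.7849 ← occupied
  → r_4 = 2.7849
beam 5: φ=45°, α=300°
  dir = (cos 300°, sin 300°) = (0.5000, -0.8660); from cell (7,3)
  next x-line at t=0.7200, next y-line at t=0.7967; Δt_x=2.0000, Δt_y=1.1547
    x: enter (8,3) at t=0.7200 ← occupied
  → r_5 = 0.7200
beam 6: φ=90°, α=345°
  dir = (cos 345°, sin 345°) = (0.9659, -0.2588); from cell (7,3)
  next x-line at t=0.3727, next y-line at t=2.6660; Δt_x=1.0353, Δt_y=3.8637
    x: enter (8,3) at t=0.3727 ← occupied
  → r_6 = 0.3727
beam 7: φ=135°, α=30°
  dir = (cos 30°, sin 30°) = (0.8660, 0.5000); from cell (7,3)
  next x-line at t=0.4157, next y-line at t=0.6200; Δt_x=1.1547, Δt_y=2.0000
    x: enter (8,3) at t=0.4157 ← occupied
  → r_7 = 0.4157

ranges = [1.5127, 5.0615, 5.3800, 2.7849, 0.7200, 0.3727, 0.4157]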